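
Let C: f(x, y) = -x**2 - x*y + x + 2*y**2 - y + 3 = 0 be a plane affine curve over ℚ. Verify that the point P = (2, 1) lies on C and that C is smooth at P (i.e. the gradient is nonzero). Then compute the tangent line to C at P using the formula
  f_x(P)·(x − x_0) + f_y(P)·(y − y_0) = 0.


Tangent line at P: -4*x + y + 7 = 0.

Step 1: f(2, 1) = 0, so P lies on C.
Step 2: partial derivatives
  f_x(x, y) = -2*x - y + 1, f_y(x, y) = -x + 4*y - 1.
  f_x(P) = -4, f_y(P) = 1 (gradient nonzero, so P is smooth).
Step 3: tangent line at P: -4·(x − 2) + 1·(y − 1) = 0.
Expanding: -4*x + y + 7 = 0.


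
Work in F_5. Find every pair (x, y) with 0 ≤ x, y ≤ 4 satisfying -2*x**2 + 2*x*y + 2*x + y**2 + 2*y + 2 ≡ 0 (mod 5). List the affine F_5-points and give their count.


Affine F_5-points: {(0, 1), (0, 2), (2, 1), (2, 3), (3, 0), (3, 2)}; count = 6.

For each of the 25 pairs (x, y) ∈ F_5², evaluate f(x, y) mod 5. Record the zeros.
  x = 0: [0↦2, 1↦0, 2↦0, 3↦2, 4↦1]  zeros at y ∈ {1, 2}
  x = 1: [0↦2, 1↦2, 2↦4, 3↦3, 4↦4]  zeros at y ∈ ∅
  x = 2: [0↦3, 1↦0, 2↦4, 3↦0, 4↦3]  zeros at y ∈ {1, 3}
  x = 3: [0↦0, 1↦4, 2↦0, 3↦3, 4↦3]  zeros at y ∈ {0, 2}
  x = 4: [0↦3, 1↦4, 2↦2, 3↦2, 4↦4]  zeros at y ∈ ∅
Collecting zeros: affine points = {(0, 1), (0, 2), (2, 1), (2, 3), (3, 0), (3, 2)}.
Total count |C(F_5)_aff| = 6.


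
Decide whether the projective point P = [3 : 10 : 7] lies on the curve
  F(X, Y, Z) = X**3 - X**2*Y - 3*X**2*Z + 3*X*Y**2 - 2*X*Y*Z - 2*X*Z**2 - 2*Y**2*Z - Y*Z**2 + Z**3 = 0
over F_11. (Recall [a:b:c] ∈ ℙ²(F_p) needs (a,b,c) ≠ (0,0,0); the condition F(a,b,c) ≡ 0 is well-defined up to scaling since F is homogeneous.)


F(3,10,7) ≡ 4 (mod 11); P is NOT on the curve.

Evaluate F(3, 10, 7) term-by-term (mod 11).
  X**3 ↦ 1·27·1·1 = 27
  -X**2*Y ↦ -1·9·10·1 = -90
  -3*X**2*Z ↦ -3·9·1·7 = -189
  3*X*Y**2 ↦ 3·3·100·1 = 900
  -2*X*Y*Z ↦ -2·3·10·7 = -420
  -2*X*Z**2 ↦ -2·3·1·49 = -294
  -2*Y**2*Z ↦ -2·1·100·7 = -1400
  -Y*Z**2 ↦ -1·1·10·49 = -490
  Z**3 ↦ 1·1·1·343 = 343
Sum: F(3, 10, 7) = (27) + (-90) + (-189) + (900) + (-420) + (-294) + (-1400) + (-490) + (343) = -1613.
Reducing mod 11: -1613 ≡ 4 (mod 11).
Since F(a, b, c) ≡ 4 ≠ 0 (mod 11), P does NOT lie on the curve.


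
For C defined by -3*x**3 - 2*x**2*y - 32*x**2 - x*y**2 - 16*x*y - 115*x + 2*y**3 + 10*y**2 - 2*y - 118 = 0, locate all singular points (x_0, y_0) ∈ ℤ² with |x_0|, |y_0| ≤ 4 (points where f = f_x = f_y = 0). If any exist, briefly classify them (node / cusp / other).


Singular points: {(-3, -2)}; classification: node.

Compute partial derivatives:
  f_x = -9*x**2 - 4*x*y - 64*x - y**2 - 16*y - 115.
  f_y = -2*x**2 - 2*x*y - 16*x + 6*y**2 + 20*y - 2.
Scan x_0 ∈ {−4, ..., 4}. For each x_0, f_y(x_0, y) is a polynomial in y; find its integer roots y ∈ {−4, ..., 4}, then test f_x and f at those candidates.
  x = -4: f_y(-4, y) = 6*y**2 + 28*y + 30; vanishes at y ∈ {-3}. (-4, -3): f_x = -12 ≠ 0.
  x = -3: f_y(-3, y) = 6*y**2 + 26*y + 28; vanishes at y ∈ {-2}. (-3, -2): f_x = 0, f = 0 — SINGULAR.
  x = -2: f_y(-2, y) = 6*y**2 + 24*y + 22; no integer root y with |y| ≤ 4.
  x = -1: f_y(-1, y) = 6*y**2 + 22*y + 12; vanishes at y ∈ {-3}. (-1, -3): f_x = -33 ≠ 0.
  x = 0: f_y(0, y) = 6*y**2 + 20*y - 2; no integer root y with |y| ≤ 4.
  x = 1: f_y(1, y) = 6*y**2 + 18*y - 20; no integer root y with |y| ≤ 4.
  x = 2: f_y(2, y) = 6*y**2 + 16*y - 42; no integer root y with |y| ≤ 4.
  x = 3: f_y(3, y) = 6*y**2 + 14*y - 68; no integer root y with |y| ≤ 4.
  x = 4: f_y(4, y) = 6*y**2 + 12*y - 98; no integer root y with |y| ≤ 4.
Only singular point on the grid: (-3, -2).
Classify: substitute x = -3 + u, y = -2 + v and expand: f = -3*u**3 - 2*u**2*v - u**2 - u*v**2 + 2*v**3 + v**2.
No constant or linear terms (consistent with a singular point). Quadratic part: -u**2 + v**2. Cubic part: -3*u**3 - 2*u**2*v - u*v**2 + 2*v**3.
The quadratic part v**2 - u**2 = (v − u)(v + u) splits into two distinct linear factors, so there are two distinct tangent lines y − -2 = ±(x − -3) — this is a node (ordinary double point).
Classification: node.


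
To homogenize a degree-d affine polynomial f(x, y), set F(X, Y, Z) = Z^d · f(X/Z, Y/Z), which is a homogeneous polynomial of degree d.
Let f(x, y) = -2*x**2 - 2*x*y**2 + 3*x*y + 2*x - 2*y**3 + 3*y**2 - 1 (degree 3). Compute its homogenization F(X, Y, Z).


F(X, Y, Z) = -2*X**2*Z - 2*X*Y**2 + 3*X*Y*Z + 2*X*Z**2 - 2*Y**3 + 3*Y**2*Z - Z**3

deg(f) = 3.
Substitute x = X/Z, y = Y/Z into f, then multiply by Z^3.
  monomial -2·x^2·y^0 ↦ -2·X^2·Y^0·Z^1.
  monomial -2·x^1·y^2 ↦ -2·X^1·Y^2·Z^0.
  monomial 3·x^1·y^1 ↦ 3·X^1·Y^1·Z^1.
  monomial 2·x^1·y^0 ↦ 2·X^1·Y^0·Z^2.
  monomial -2·x^0·y^3 ↦ -2·X^0·Y^3·Z^0.
  monomial 3·x^0·y^2 ↦ 3·X^0·Y^2·Z^1.
  monomial -1·x^0·y^0 ↦ -1·X^0·Y^0·Z^3.
Collecting: F(X, Y, Z) = -2*X**2*Z - 2*X*Y**2 + 3*X*Y*Z + 2*X*Z**2 - 2*Y**3 + 3*Y**2*Z - Z**3.


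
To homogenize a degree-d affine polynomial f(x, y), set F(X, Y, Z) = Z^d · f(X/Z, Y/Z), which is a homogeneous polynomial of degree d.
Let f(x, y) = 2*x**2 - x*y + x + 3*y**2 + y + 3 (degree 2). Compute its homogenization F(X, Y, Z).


F(X, Y, Z) = 2*X**2 - X*Y + X*Z + 3*Y**2 + Y*Z + 3*Z**2

deg(f) = 2.
Substitute x = X/Z, y = Y/Z into f, then multiply by Z^2.
  monomial 2·x^2·y^0 ↦ 2·X^2·Y^0·Z^0.
  monomial -1·x^1·y^1 ↦ -1·X^1·Y^1·Z^0.
  monomial 1·x^1·y^0 ↦ 1·X^1·Y^0·Z^1.
  monomial 3·x^0·y^2 ↦ 3·X^0·Y^2·Z^0.
  monomial 1·x^0·y^1 ↦ 1·X^0·Y^1·Z^1.
  monomial 3·x^0·y^0 ↦ 3·X^0·Y^0·Z^2.
Collecting: F(X, Y, Z) = 2*X**2 - X*Y + X*Z + 3*Y**2 + Y*Z + 3*Z**2.


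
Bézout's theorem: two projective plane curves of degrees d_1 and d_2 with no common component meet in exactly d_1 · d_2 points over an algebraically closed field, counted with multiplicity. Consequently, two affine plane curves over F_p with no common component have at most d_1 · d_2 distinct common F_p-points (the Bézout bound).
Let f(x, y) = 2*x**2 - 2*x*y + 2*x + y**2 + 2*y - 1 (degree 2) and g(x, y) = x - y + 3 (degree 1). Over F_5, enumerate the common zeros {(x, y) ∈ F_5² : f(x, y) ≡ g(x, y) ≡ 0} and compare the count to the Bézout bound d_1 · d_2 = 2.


Common zeros: {(3, 1)}; count = 1; Bézout bound = 2.

deg(f) = 2, deg(g) = 1, so Bézout bound = 2.
Scan x ∈ F_5. For each x, list the y ∈ F_5 with f(x, y) ≡ 0 and those with g(x, y) ≡ 0 (mod 5); the common zeros in that column are the intersection.
  x = 0: f ≡ 0 at y ∈ ∅; g ≡ 0 at y ∈ {3}; common: ∅.
  x = 1: f ≡ 0 at y ∈ ∅; g ≡ 0 at y ∈ {4}; common: ∅.
  x = 2: f ≡ 0 at y ∈ {1}; g ≡ 0 at y ∈ {0}; common: ∅.
  x = 3: f ≡ 0 at y ∈ {1, 3}; g ≡ 0 at y ∈ {1}; common: {1}.
  x = 4: f ≡ 0 at y ∈ {3}; g ≡ 0 at y ∈ {2}; common: ∅.
Collecting: common zeros = {(3, 1)}, so the count is 1.
Comparison with the Bézout bound: 1 ≤ 2 = deg(f)·deg(g), as expected for curves with no common component (the affine F_5-count falls short of the bound because intersections may lie at infinity, over extension fields, or carry multiplicity).


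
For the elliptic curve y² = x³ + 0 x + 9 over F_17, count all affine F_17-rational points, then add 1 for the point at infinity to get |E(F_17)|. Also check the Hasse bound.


Affine points = {(0, 3), (0, 14), (2, 0), (3, 6), (3, 11), (5, 7), (5, 10), (6, 2), (6, 15), (13, 8), (13, 9), (14, 4), (14, 13), (15, 1), (15, 16), (16, 5), (16, 12)}; affine count = 17; |E(F_17)| = 18.

Discriminant check: Δ ∝ 4a³ + 27b² = 4·0³ + 27·9² = 4·0 + 27·81 ≡ 11 (mod 17). Nonzero ⇒ E is nonsingular.
For each x ∈ F_17, compute rhs = x³ + 0·x + 9 mod 17, then count y ∈ F_17 with y² ≡ rhs.
  x = 0: rhs = 9, matching y values: 3, 14 (2 points).
  x = 1: rhs = 10, matching y values: none (0 points).
  x = 2: rhs = 0, matching y values: 0 (1 points).
  x = 3: rhs = 2, matching y values: 6, 11 (2 points).
  x = 4: rhs = 5, matching y values: none (0 points).
  x = 5: rhs = 15, matching y values: 7, 10 (2 points).
  x = 6: rhs = 4, matching y values: 2, 15 (2 points).
  x = 7: rhs = 12, matching y values: none (0 points).
  x = 8: rhs = 11, matching y values: none (0 points).
  x = 9: rhs = 7, matching y values: none (0 points).
  x = 10: rhs = 6, matching y values: none (0 points).
  x = 11: rhs = 14, matching y values: none (0 points).
  x = 12: rhs = 3, matching y values: none (0 points).
  x = 13: rhs = 13, matching y values: 8, 9 (2 points).
  x = 14: rhs = 16, matching y values: 4, 13 (2 points).
  x = 15: rhs = 1, matching y values: 1, 16 (2 points).
  x = 16: rhs = 8, matching y values: 5, 12 (2 points).
Total affine count: 17.
Full point count |E(F_17)| = 17 + 1 = 18.
Hasse bound: |18 − (17+1)| = |0| = 0 ≤ 2√17 ≈ 8.2462 ✓.


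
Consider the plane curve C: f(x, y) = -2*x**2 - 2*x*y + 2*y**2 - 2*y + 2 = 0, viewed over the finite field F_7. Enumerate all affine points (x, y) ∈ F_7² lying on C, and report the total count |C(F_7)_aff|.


Affine F_7-points: {(0, 3), (0, 5), (1, 0), (1, 2), (2, 5), (4, 2), (4, 3), (6, 0)}; count = 8.

For each of the 49 pairs (x, y) ∈ F_7², evaluate f(x, y) mod 7. Record the zeros.
  x = 0: [0↦2, 1↦2, 2↦6, 3↦0, 4↦5, 5↦0, 6↦6]  zeros at y ∈ {3, 5}
  x = 1: [0↦0, 1↦5, 2↦0, 3↦6, 4↦2, 5↦2, 6↦6]  zeros at y ∈ {0, 2}
  x = 2: [0↦1, 1↦4, 2↦4, 3↦1, 4↦2, 5↦0, 6↦2]  zeros at y ∈ {5}
  x = 3: [0↦5, 1↦6, 2↦4, 3↦6, 4↦5, 5↦1, 6↦1]  zeros at y ∈ ∅
  x = 4: [0↦5, 1↦4, 2↦0, 3↦0, 4↦4, 5↦5, 6↦3]  zeros at y ∈ {2, 3}
  x = 5: [0↦1, 1↦5, 2↦6, 3↦4, 4↦6, 5↦5, 6↦1]  zeros at y ∈ ∅
  x = 6: [0↦0, 1↦2, 2↦1, 3↦4, 4↦4, 5↦1, 6↦2]  zeros at y ∈ {0}
Collecting zeros: affine points = {(0, 3), (0, 5), (1, 0), (1, 2), (2, 5), (4, 2), (4, 3), (6, 0)}.
Total count |C(F_7)_aff| = 8.


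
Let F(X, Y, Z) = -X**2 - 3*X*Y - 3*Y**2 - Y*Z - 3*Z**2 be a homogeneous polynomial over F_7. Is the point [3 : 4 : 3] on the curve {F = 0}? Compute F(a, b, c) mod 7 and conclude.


F(3,4,3) ≡ 1 (mod 7); P is NOT on the curve.

Evaluate F(3, 4, 3) term-by-term (mod 7).
  -X**2 ↦ -1·9·1·1 = -9
  -3*X*Y ↦ -3·3·4·1 = -36
  -3*Y**2 ↦ -3·1·16·1 = -48
  -Y*Z ↦ -1·1·4·3 = -12
  -3*Z**2 ↦ -3·1·1·9 = -27
Sum: F(3, 4, 3) = (-9) + (-36) + (-48) + (-12) + (-27) = -132.
Reducing mod 7: -132 ≡ 1 (mod 7).
Since F(a, b, c) ≡ 1 ≠ 0 (mod 7), P does NOT lie on the curve.


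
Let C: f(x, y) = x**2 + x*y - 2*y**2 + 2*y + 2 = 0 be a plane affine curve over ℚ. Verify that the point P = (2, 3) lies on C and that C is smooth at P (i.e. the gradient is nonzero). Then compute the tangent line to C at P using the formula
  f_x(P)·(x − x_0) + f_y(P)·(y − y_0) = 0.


Tangent line at P: 7*x - 8*y + 10 = 0.

Step 1: f(2, 3) = 0, so P lies on C.
Step 2: partial derivatives
  f_x(x, y) = 2*x + y, f_y(x, y) = x - 4*y + 2.
  f_x(P) = 7, f_y(P) = -8 (gradient nonzero, so P is smooth).
Step 3: tangent line at P: 7·(x − 2) + -8·(y − 3) = 0.
Expanding: 7*x - 8*y + 10 = 0.


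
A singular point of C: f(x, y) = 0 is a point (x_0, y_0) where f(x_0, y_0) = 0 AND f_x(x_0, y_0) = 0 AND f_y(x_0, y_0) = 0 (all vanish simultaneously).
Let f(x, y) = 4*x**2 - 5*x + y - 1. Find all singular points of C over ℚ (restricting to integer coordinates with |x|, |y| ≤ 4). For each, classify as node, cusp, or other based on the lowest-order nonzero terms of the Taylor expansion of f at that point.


No singular points in the scanned grid; C is smooth there.

Compute partial derivatives:
  f_x = 8*x - 5.
  f_y = 1.
f_y = 1 is a nonzero constant, so f_y never vanishes: no point (x, y) can satisfy f = f_x = f_y = 0. In particular no (x, y) ∈ {−4, ..., 4}² is singular; the curve is smooth.


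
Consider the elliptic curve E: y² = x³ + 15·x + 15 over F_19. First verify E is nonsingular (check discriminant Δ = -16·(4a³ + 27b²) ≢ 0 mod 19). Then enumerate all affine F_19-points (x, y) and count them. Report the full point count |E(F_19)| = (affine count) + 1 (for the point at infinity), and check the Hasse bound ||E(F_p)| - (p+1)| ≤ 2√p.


Affine points = {(3, 7), (3, 12), (4, 5), (4, 14), (5, 5), (5, 14), (6, 6), (6, 13), (7, 8), (7, 11), (8, 1), (8, 18), (9, 9), (9, 10), (10, 5), (10, 14), (12, 2), (12, 17), (14, 9), (14, 10), (15, 9), (15, 10), (16, 0)}; affine count = 23; |E(F_19)| = 24.

Discriminant check: Δ ∝ 4a³ + 27b² = 4·15³ + 27·15² = 4·3375 + 27·225 ≡ 5 (mod 19). Nonzero ⇒ E is nonsingular.
For each x ∈ F_19, compute rhs = x³ + 15·x + 15 mod 19, then count y ∈ F_19 with y² ≡ rhs.
  x = 0: rhs = 15, matching y values: none (0 points).
  x = 1: rhs = 12, matching y values: none (0 points).
  x = 2: rhs = 15, matching y values: none (0 points).
  x = 3: rhs = 11, matching y values: 7, 12 (2 points).
  x = 4: rhs = 6, matching y values: 5, 14 (2 points).
  x = 5: rhs = 6, matching y values: 5, 14 (2 points).
  x = 6: rhs = 17, matching y values: 6, 13 (2 points).
  x = 7: rhs = 7, matching y values: 8, 11 (2 points).
  x = 8: rhs = 1, matching y values: 1, 18 (2 points).
  x = 9: rhs = 5, matching y values: 9, 10 (2 points).
  x = 10: rhs = 6, matching y values: 5, 14 (2 points).
  x = 11: rhs = 10, matching y values: none (0 points).
  x = 12: rhs = 4, matching y values: 2, 17 (2 points).
  x = 13: rhs = 13, matching y values: none (0 points).
  x = 14: rhs = 5, matching y values: 9, 10 (2 points).
  x = 15: rhs = 5, matching y values: 9, 10 (2 points).
  x = 16: rhs = 0, matching y values: 0 (1 points).
  x = 17: rhs = 15, matching y values: none (0 points).
  x = 18: rhs = 18, matching y values: none (0 points).
Total affine count: 23.
Full point count |E(F_19)| = 23 + 1 = 24.
Hasse bound: |24 − (19+1)| = |4| = 4 ≤ 2√19 ≈ 8.7178 ✓.


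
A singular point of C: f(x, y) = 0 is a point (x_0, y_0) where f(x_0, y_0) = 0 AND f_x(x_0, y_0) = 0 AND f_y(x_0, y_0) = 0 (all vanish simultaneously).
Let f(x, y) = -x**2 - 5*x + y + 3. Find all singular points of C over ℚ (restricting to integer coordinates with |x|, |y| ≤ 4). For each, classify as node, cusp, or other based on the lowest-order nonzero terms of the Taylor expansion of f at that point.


No singular points in the scanned grid; C is smooth there.

Compute partial derivatives:
  f_x = -2*x - 5.
  f_y = 1.
f_y = 1 is a nonzero constant, so f_y never vanishes: no point (x, y) can satisfy f = f_x = f_y = 0. In particular no (x, y) ∈ {−4, ..., 4}² is singular; the curve is smooth.


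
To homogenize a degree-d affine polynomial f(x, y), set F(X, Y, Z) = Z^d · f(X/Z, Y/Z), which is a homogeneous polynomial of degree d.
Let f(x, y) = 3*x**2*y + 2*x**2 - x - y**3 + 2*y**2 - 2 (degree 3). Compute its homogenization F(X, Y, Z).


F(X, Y, Z) = 3*X**2*Y + 2*X**2*Z - X*Z**2 - Y**3 + 2*Y**2*Z - 2*Z**3

deg(f) = 3.
Substitute x = X/Z, y = Y/Z into f, then multiply by Z^3.
  monomial 3·x^2·y^1 ↦ 3·X^2·Y^1·Z^0.
  monomial 2·x^2·y^0 ↦ 2·X^2·Y^0·Z^1.
  monomial -1·x^1·y^0 ↦ -1·X^1·Y^0·Z^2.
  monomial -1·x^0·y^3 ↦ -1·X^0·Y^3·Z^0.
  monomial 2·x^0·y^2 ↦ 2·X^0·Y^2·Z^1.
  monomial -2·x^0·y^0 ↦ -2·X^0·Y^0·Z^3.
Collecting: F(X, Y, Z) = 3*X**2*Y + 2*X**2*Z - X*Z**2 - Y**3 + 2*Y**2*Z - 2*Z**3.


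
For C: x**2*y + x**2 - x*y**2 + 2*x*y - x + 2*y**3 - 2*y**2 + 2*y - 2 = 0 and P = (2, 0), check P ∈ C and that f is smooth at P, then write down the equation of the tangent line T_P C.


Tangent line at P: 3*x + 10*y - 6 = 0.

Step 1: f(2, 0) = 0, so P lies on C.
Step 2: partial derivatives
  f_x(x, y) = 2*x*y + 2*x - y**2 + 2*y - 1, f_y(x, y) = x**2 - 2*x*y + 2*x + 6*y**2 - 4*y + 2.
  f_x(P) = 3, f_y(P) = 10 (gradient nonzero, so P is smooth).
Step 3: tangent line at P: 3·(x − 2) + 10·(y − 0) = 0.
Expanding: 3*x + 10*y - 6 = 0.


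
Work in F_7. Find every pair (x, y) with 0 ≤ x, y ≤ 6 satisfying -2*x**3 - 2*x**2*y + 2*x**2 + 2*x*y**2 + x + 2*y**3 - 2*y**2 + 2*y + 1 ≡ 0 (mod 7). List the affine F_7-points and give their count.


Affine F_7-points: {(0, 4), (1, 3), (1, 5), (1, 6), (2, 1), (2, 2), (2, 3), (3, 1), (3, 5), (3, 6), (4, 0), (5, 6), (6, 5)}; count = 13.

For each of the 49 pairs (x, y) ∈ F_7², evaluate f(x, y) mod 7. Record the zeros.
  x = 0: [0↦1, 1↦3, 2↦6, 3↦1, 4↦0, 5↦1, 6↦2]  zeros at y ∈ {4}
  x = 1: [0↦2, 1↦4, 2↦4, 3↦0, 4↦4, 5↦0, 6↦0]  zeros at y ∈ {3, 5, 6}
  x = 2: [0↦2, 1↦0, 2↦0, 3↦0, 4↦5, 5↦6, 6↦1]  zeros at y ∈ {1, 2, 3}
  x = 3: [0↦3, 1↦0, 2↦3, 3↦3, 4↦5, 5↦0, 6↦0]  zeros at y ∈ {1, 5, 6}
  x = 4: [0↦0, 1↦6, 2↦1, 3↦4, 4↦6, 5↦5, 6↦6]  zeros at y ∈ {0}
  x = 5: [0↦2, 1↦6, 2↦3, 3↦5, 4↦3, 5↦2, 6↦0]  zeros at y ∈ {6}
  x = 6: [0↦4, 1↦2, 2↦4, 3↦1, 4↦5, 5↦0, 6↦5]  zeros at y ∈ {5}
Collecting zeros: affine points = {(0, 4), (1, 3), (1, 5), (1, 6), (2, 1), (2, 2), (2, 3), (3, 1), (3, 5), (3, 6), (4, 0), (5, 6), (6, 5)}.
Total count |C(F_7)_aff| = 13.


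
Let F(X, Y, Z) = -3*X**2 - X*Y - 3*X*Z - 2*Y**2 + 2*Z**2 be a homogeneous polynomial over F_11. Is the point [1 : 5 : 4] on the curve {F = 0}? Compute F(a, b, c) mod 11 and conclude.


F(1,5,4) ≡ 6 (mod 11); P is NOT on the curve.

Evaluate F(1, 5, 4) term-by-term (mod 11).
  -3*X**2 ↦ -3·1·1·1 = -3
  -X*Y ↦ -1·1·5·1 = -5
  -3*X*Z ↦ -3·1·1·4 = -12
  -2*Y**2 ↦ -2·1·25·1 = -50
  2*Z**2 ↦ 2·1·1·16 = 32
Sum: F(1, 5, 4) = (-3) + (-5) + (-12) + (-50) + (32) = -38.
Reducing mod 11: -38 ≡ 6 (mod 11).
Since F(a, b, c) ≡ 6 ≠ 0 (mod 11), P does NOT lie on the curve.


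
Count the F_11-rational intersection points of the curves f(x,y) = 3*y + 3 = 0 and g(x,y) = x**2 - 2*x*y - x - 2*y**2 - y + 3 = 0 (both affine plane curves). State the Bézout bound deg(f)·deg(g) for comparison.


Common zeros: {(4, 10), (6, 10)}; count = 2; Bézout bound = 2.

deg(f) = 1, deg(g) = 2, so Bézout bound = 2.
Scan x ∈ F_11. For each x, list the y ∈ F_11 with f(x, y) ≡ 0 and those with g(x, y) ≡ 0 (mod 11); the common zeros in that column are the intersection.
  x = 0: f ≡ 0 at y ∈ {10}; g ≡ 0 at y ∈ {1, 4}; common: ∅.
  x = 1: f ≡ 0 at y ∈ {10}; g ≡ 0 at y ∈ {2}; common: ∅.
  x = 2: f ≡ 0 at y ∈ {10}; g ≡ 0 at y ∈ ∅; common: ∅.
  x = 3: f ≡ 0 at y ∈ {10}; g ≡ 0 at y ∈ {1}; common: ∅.
  x = 4: f ≡ 0 at y ∈ {10}; g ≡ 0 at y ∈ {2, 10}; common: {10}.
  x = 5: f ≡ 0 at y ∈ {10}; g ≡ 0 at y ∈ ∅; common: ∅.
  x = 6: f ≡ 0 at y ∈ {10}; g ≡ 0 at y ∈ {0, 10}; common: {10}.
  x = 7: f ≡ 0 at y ∈ {10}; g ≡ 0 at y ∈ ∅; common: ∅.
  x = 8: f ≡ 0 at y ∈ {10}; g ≡ 0 at y ∈ ∅; common: ∅.
  x = 9: f ≡ 0 at y ∈ {10}; g ≡ 0 at y ∈ {3, 4}; common: ∅.
  x = 10: f ≡ 0 at y ∈ {10}; g ≡ 0 at y ∈ ∅; common: ∅.
Collecting: common zeros = {(4, 10), (6, 10)}, so the count is 2.
Comparison with the Bézout bound: 2 ≤ 2 = deg(f)·deg(g), as expected for curves with no common component (the bound is attained).


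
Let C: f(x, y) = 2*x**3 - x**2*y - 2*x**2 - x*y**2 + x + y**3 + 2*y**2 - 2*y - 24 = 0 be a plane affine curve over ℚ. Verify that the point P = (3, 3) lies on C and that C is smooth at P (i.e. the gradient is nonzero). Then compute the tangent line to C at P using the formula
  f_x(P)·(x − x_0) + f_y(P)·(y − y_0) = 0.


Tangent line at P: 16*x + 10*y - 78 = 0.

Step 1: f(3, 3) = 0, so P lies on C.
Step 2: partial derivatives
  f_x(x, y) = 6*x**2 - 2*x*y - 4*x - y**2 + 1, f_y(x, y) = -x**2 - 2*x*y + 3*y**2 + 4*y - 2.
  f_x(P) = 16, f_y(P) = 10 (gradient nonzero, so P is smooth).
Step 3: tangent line at P: 16·(x − 3) + 10·(y − 3) = 0.
Expanding: 16*x + 10*y - 78 = 0.


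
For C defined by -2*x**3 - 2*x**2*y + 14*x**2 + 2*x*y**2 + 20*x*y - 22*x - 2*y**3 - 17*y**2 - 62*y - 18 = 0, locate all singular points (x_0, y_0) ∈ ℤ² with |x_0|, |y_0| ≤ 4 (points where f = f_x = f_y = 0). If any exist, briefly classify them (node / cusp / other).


Singular points: {(3, -2)}; classification: cusp.

Compute partial derivatives:
  f_x = -6*x**2 - 4*x*y + 28*x + 2*y**2 + 20*y - 22.
  f_y = -2*x**2 + 4*x*y + 20*x - 6*y**2 - 34*y - 62.
Scan x_0 ∈ {−4, ..., 4}. For each x_0, f_y(x_0, y) is a polynomial in y; find its integer roots y ∈ {−4, ..., 4}, then test f_x and f at those candidates.
  x = -4: f_y(-4, y) = -6*y**2 - 50*y - 174; no integer root y with |y| ≤ 4.
  x = -3: f_y(-3, y) = -6*y**2 - 46*y - 140; no integer root y with |y| ≤ 4.
  x = -2: f_y(-2, y) = -6*y**2 - 42*y - 110; no integer root y with |y| ≤ 4.
  x = -1: f_y(-1, y) = -6*y**2 - 38*y - 84; no integer root y with |y| ≤ 4.
  x = 0: f_y(0, y) = -6*y**2 - 34*y - 62; no integer root y with |y| ≤ 4.
  x = 1: f_y(1, y) = -6*y**2 - 30*y - 44; no integer root y with |y| ≤ 4.
  x = 2: f_y(2, y) = -6*y**2 - 26*y - 30; no integer root y with |y| ≤ 4.
  x = 3: f_y(3, y) = -6*y**2 - 22*y - 20; vanishes at y ∈ {-2}. (3, -2): f_x = 0, f = 0 — SINGULAR.
  x = 4: f_y(4, y) = -6*y**2 - 18*y - 14; no integer root y with |y| ≤ 4.
Only singular point on the grid: (3, -2).
Classify: substitute x = 3 + u, y = -2 + v and expand: f = -2*u**3 - 2*u**2*v + 2*u*v**2 - 2*v**3 + v**2.
No constant or linear terms (consistent with a singular point). Quadratic part: v**2. Cubic part: -2*u**3 - 2*u**2*v + 2*u*v**2 - 2*v**3.
The quadratic part v**2 is a perfect square, so there is a single (double) tangent line v = 0, i.e. y = -2. Restricting the cubic part to that line (v = 0) leaves -2*u**3 ≠ 0, so f is not divisible by v and the branch is v² ≈ 2*u**3 to lowest order — this is a cusp.
Classification: cusp.


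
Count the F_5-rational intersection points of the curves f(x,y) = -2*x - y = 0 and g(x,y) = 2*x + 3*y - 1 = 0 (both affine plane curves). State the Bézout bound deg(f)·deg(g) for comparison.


Common zeros: {(1, 3)}; count = 1; Bézout bound = 1.

deg(f) = 1, deg(g) = 1, so Bézout bound = 1.
Scan x ∈ F_5. For each x, list the y ∈ F_5 with f(x, y) ≡ 0 and those with g(x, y) ≡ 0 (mod 5); the common zeros in that column are the intersection.
  x = 0: f ≡ 0 at y ∈ {0}; g ≡ 0 at y ∈ {2}; common: ∅.
  x = 1: f ≡ 0 at y ∈ {3}; g ≡ 0 at y ∈ {3}; common: {3}.
  x = 2: f ≡ 0 at y ∈ {1}; g ≡ 0 at y ∈ {4}; common: ∅.
  x = 3: f ≡ 0 at y ∈ {4}; g ≡ 0 at y ∈ {0}; common: ∅.
  x = 4: f ≡ 0 at y ∈ {2}; g ≡ 0 at y ∈ {1}; common: ∅.
Collecting: common zeros = {(1, 3)}, so the count is 1.
Comparison with the Bézout bound: 1 ≤ 1 = deg(f)·deg(g), as expected for curves with no common component (the bound is attained).


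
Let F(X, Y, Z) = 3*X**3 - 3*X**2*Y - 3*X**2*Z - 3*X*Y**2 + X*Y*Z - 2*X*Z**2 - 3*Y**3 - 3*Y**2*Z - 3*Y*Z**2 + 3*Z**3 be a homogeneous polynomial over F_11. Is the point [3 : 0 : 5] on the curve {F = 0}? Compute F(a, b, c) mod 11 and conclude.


F(3,0,5) ≡ 6 (mod 11); P is NOT on the curve.

Evaluate F(3, 0, 5) term-by-term (mod 11).
  3*X**3 ↦ 3·27·1·1 = 81
  -3*X**2*Y ↦ -3·9·0·1 = 0
  -3*X**2*Z ↦ -3·9·1·5 = -135
  -3*X*Y**2 ↦ -3·3·0·1 = 0
  X*Y*Z ↦ 1·3·0·5 = 0
  -2*X*Z**2 ↦ -2·3·1·25 = -150
  -3*Y**3 ↦ -3·1·0·1 = 0
  -3*Y**2*Z ↦ -3·1·0·5 = 0
  -3*Y*Z**2 ↦ -3·1·0·25 = 0
  3*Z**3 ↦ 3·1·1·125 = 375
Sum: F(3, 0, 5) = (81) + (0) + (-135) + (0) + (0) + (-150) + (0) + (0) + (0) + (375) = 171.
Reducing mod 11: 171 ≡ 6 (mod 11).
Since F(a, b, c) ≡ 6 ≠ 0 (mod 11), P does NOT lie on the curve.


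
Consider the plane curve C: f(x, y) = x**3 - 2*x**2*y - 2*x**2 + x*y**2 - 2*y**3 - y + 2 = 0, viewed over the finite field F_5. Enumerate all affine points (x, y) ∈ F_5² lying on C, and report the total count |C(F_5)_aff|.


Affine F_5-points: {(0, 3), (0, 4), (2, 4), (3, 4)}; count = 4.

For each of the 25 pairs (x, y) ∈ F_5², evaluate f(x, y) mod 5. Record the zeros.
  x = 0: [0↦2, 1↦4, 2↦4, 3↦0, 4↦0]  zeros at y ∈ {3, 4}
  x = 1: [0↦1, 1↦2, 2↦3, 3↦2, 4↦2]  zeros at y ∈ ∅
  x = 2: [0↦2, 1↦3, 2↦1, 3↦4, 4↦0]  zeros at y ∈ {4}
  x = 3: [0↦1, 1↦3, 2↦4, 3↦2, 4↦0]  zeros at y ∈ {4}
  x = 4: [0↦4, 1↦3, 2↦3, 3↦2, 4↦3]  zeros at y ∈ ∅
Collecting zeros: affine points = {(0, 3), (0, 4), (2, 4), (3, 4)}.
Total count |C(F_5)_aff| = 4.


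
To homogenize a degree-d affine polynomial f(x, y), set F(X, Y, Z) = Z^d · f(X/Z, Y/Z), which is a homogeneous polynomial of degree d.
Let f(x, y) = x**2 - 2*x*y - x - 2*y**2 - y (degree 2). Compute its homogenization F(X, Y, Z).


F(X, Y, Z) = X**2 - 2*X*Y - X*Z - 2*Y**2 - Y*Z

deg(f) = 2.
Substitute x = X/Z, y = Y/Z into f, then multiply by Z^2.
  monomial 1·x^2·y^0 ↦ 1·X^2·Y^0·Z^0.
  monomial -2·x^1·y^1 ↦ -2·X^1·Y^1·Z^0.
  monomial -1·x^1·y^0 ↦ -1·X^1·Y^0·Z^1.
  monomial -2·x^0·y^2 ↦ -2·X^0·Y^2·Z^0.
  monomial -1·x^0·y^1 ↦ -1·X^0·Y^1·Z^1.
Collecting: F(X, Y, Z) = X**2 - 2*X*Y - X*Z - 2*Y**2 - Y*Z.


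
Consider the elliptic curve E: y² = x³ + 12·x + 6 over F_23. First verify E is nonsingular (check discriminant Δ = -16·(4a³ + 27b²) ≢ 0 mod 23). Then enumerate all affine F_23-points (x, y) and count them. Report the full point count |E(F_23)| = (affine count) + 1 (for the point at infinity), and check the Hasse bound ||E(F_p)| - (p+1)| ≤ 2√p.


Affine points = {(0, 11), (0, 12), (3, 0), (4, 7), (4, 16), (6, 8), (6, 15), (8, 4), (8, 19), (13, 6), (13, 17), (16, 4), (16, 19), (19, 3), (19, 20), (20, 9), (20, 14), (22, 4), (22, 19)}; affine count = 19; |E(F_23)| = 20.

Discriminant check: Δ ∝ 4a³ + 27b² = 4·12³ + 27·6² = 4·1728 + 27·36 ≡ 18 (mod 23). Nonzero ⇒ E is nonsingular.
For each x ∈ F_23, compute rhs = x³ + 12·x + 6 mod 23, then count y ∈ F_23 with y² ≡ rhs.
  x = 0: rhs = 6, matching y values: 11, 12 (2 points).
  x = 1: rhs = 19, matching y values: none (0 points).
  x = 2: rhs = 15, matching y values: none (0 points).
  x = 3: rhs = 0, matching y values: 0 (1 points).
  x = 4: rhs = 3, matching y values: 7, 16 (2 points).
  x = 5: rhs = 7, matching y values: none (0 points).
  x = 6: rhs = 18, matching y values: 8, 15 (2 points).
  x = 7: rhs = 19, matching y values: none (0 points).
  x = 8: rhs = 16, matching y values: 4, 19 (2 points).
  x = 9: rhs = 15, matching y values: none (0 points).
  x = 10: rhs = 22, matching y values: none (0 points).
  x = 11: rhs = 20, matching y values: none (0 points).
  x = 12: rhs = 15, matching y values: none (0 points).
  x = 13: rhs = 13, matching y values: 6, 17 (2 points).
  x = 14: rhs = 20, matching y values: none (0 points).
  x = 15: rhs = 19, matching y values: none (0 points).
  x = 16: rhs = 16, matching y values: 4, 19 (2 points).
  x = 17: rhs = 17, matching y values: none (0 points).
  x = 18: rhs = 5, matching y values: none (0 points).
  x = 19: rhs = 9, matching y values: 3, 20 (2 points).
  x = 20: rhs = 12, matching y values: 9, 14 (2 points).
  x = 21: rhs = 20, matching y values: none (0 points).
  x = 22: rhs = 16, matching y values: 4, 19 (2 points).
Total affine count: 19.
Full point count |E(F_23)| = 19 + 1 = 20.
Hasse bound: |20 − (23+1)| = |-4| = 4 ≤ 2√23 ≈ 9.5917 ✓.


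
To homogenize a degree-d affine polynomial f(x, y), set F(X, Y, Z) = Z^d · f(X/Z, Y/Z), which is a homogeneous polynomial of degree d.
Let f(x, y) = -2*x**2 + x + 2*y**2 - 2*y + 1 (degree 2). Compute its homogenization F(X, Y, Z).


F(X, Y, Z) = -2*X**2 + X*Z + 2*Y**2 - 2*Y*Z + Z**2

deg(f) = 2.
Substitute x = X/Z, y = Y/Z into f, then multiply by Z^2.
  monomial -2·x^2·y^0 ↦ -2·X^2·Y^0·Z^0.
  monomial 1·x^1·y^0 ↦ 1·X^1·Y^0·Z^1.
  monomial 2·x^0·y^2 ↦ 2·X^0·Y^2·Z^0.
  monomial -2·x^0·y^1 ↦ -2·X^0·Y^1·Z^1.
  monomial 1·x^0·y^0 ↦ 1·X^0·Y^0·Z^2.
Collecting: F(X, Y, Z) = -2*X**2 + X*Z + 2*Y**2 - 2*Y*Z + Z**2.


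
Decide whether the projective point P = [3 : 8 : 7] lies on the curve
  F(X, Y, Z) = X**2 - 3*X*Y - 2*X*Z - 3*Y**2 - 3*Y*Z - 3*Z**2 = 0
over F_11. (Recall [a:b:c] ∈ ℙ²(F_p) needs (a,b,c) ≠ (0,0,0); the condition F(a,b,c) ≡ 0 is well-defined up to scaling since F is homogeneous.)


F(3,8,7) ≡ 4 (mod 11); P is NOT on the curve.

Evaluate F(3, 8, 7) term-by-term (mod 11).
  X**2 ↦ 1·9·1·1 = 9
  -3*X*Y ↦ -3·3·8·1 = -72
  -2*X*Z ↦ -2·3·1·7 = -42
  -3*Y**2 ↦ -3·1·64·1 = -192
  -3*Y*Z ↦ -3·1·8·7 = -168
  -3*Z**2 ↦ -3·1·1·49 = -147
Sum: F(3, 8, 7) = (9) + (-72) + (-42) + (-192) + (-168) + (-147) = -612.
Reducing mod 11: -612 ≡ 4 (mod 11).
Since F(a, b, c) ≡ 4 ≠ 0 (mod 11), P does NOT lie on the curve.


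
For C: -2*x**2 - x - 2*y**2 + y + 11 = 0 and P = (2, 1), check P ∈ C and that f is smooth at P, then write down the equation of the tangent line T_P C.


Tangent line at P: -9*x - 3*y + 21 = 0.

Step 1: f(2, 1) = 0, so P lies on C.
Step 2: partial derivatives
  f_x(x, y) = -4*x - 1, f_y(x, y) = 1 - 4*y.
  f_x(P) = -9, f_y(P) = -3 (gradient nonzero, so P is smooth).
Step 3: tangent line at P: -9·(x − 2) + -3·(y − 1) = 0.
Expanding: -9*x - 3*y + 21 = 0.


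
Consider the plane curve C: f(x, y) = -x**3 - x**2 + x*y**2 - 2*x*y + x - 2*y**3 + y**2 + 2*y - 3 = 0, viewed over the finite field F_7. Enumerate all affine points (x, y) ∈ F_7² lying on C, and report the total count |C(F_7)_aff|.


Affine F_7-points: {(0, 3), (1, 6), (2, 1), (2, 2)}; count = 4.

For each of the 49 pairs (x, y) ∈ F_7², evaluate f(x, y) mod 7. Record the zeros.
  x = 0: [0↦4, 1↦5, 2↦3, 3↦0, 4↦5, 5↦6, 6↦5]  zeros at y ∈ {3}
  x = 1: [0↦3, 1↦3, 2↦2, 3↦2, 4↦5, 5↦6, 6↦0]  zeros at y ∈ {6}
  x = 2: [0↦1, 1↦0, 2↦0, 3↦3, 4↦4, 5↦5, 6↦1]  zeros at y ∈ {1, 2}
  x = 3: [0↦6, 1↦4, 2↦5, 3↦4, 4↦3, 5↦4, 6↦2]  zeros at y ∈ ∅
  x = 4: [0↦5, 1↦2, 2↦4, 3↦6, 4↦3, 5↦4, 6↦4]  zeros at y ∈ ∅
  x = 5: [0↦6, 1↦2, 2↦5, 3↦3, 4↦5, 5↦6, 6↦1]  zeros at y ∈ ∅
  x = 6: [0↦3, 1↦5, 2↦2, 3↦3, 4↦3, 5↦4, 6↦1]  zeros at y ∈ ∅
Collecting zeros: affine points = {(0, 3), (1, 6), (2, 1), (2, 2)}.
Total count |C(F_7)_aff| = 4.


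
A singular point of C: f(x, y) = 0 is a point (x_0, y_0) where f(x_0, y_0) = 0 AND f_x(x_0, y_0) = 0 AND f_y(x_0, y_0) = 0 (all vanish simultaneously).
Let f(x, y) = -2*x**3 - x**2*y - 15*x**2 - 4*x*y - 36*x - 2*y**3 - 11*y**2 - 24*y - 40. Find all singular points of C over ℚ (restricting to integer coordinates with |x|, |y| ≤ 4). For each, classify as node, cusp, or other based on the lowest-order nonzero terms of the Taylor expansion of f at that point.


Singular points: {(-2, -2)}; classification: node.

Compute partial derivatives:
  f_x = -6*x**2 - 2*x*y - 30*x - 4*y - 36.
  f_y = -x**2 - 4*x - 6*y**2 - 22*y - 24.
Scan x_0 ∈ {−4, ..., 4}. For each x_0, f_y(x_0, y) is a polynomial in y; find its integer roots y ∈ {−4, ..., 4}, then test f_x and f at those candidates.
  x = -4: f_y(-4, y) = -6*y**2 - 22*y - 24; no integer root y with |y| ≤ 4.
  x = -3: f_y(-3, y) = -6*y**2 - 22*y - 21; no integer root y with |y| ≤ 4.
  x = -2: f_y(-2, y) = -6*y**2 - 22*y - 20; vanishes at y ∈ {-2}. (-2, -2): f_x = 0, f = 0 — SINGULAR.
  x = -1: f_y(-1, y) = -6*y**2 - 22*y - 21; no integer root y with |y| ≤ 4.
  x = 0: f_y(0, y) = -6*y**2 - 22*y - 24; no integer root y with |y| ≤ 4.
  x = 1: f_y(1, y) = -6*y**2 - 22*y - 29; no integer root y with |y| ≤ 4.
  x = 2: f_y(2, y) = -6*y**2 - 22*y - 36; no integer root y with |y| ≤ 4.
  x = 3: f_y(3, y) = -6*y**2 - 22*y - 45; no integer root y with |y| ≤ 4.
  x = 4: f_y(4, y) = -6*y**2 - 22*y - 56; no integer root y with |y| ≤ 4.
Only singular point on the grid: (-2, -2).
Classify: substitute x = -2 + u, y = -2 + v and expand: f = -2*u**3 - u**2*v - u**2 - 2*v**3 + v**2.
No constant or linear terms (consistent with a singular point). Quadratic part: -u**2 + v**2. Cubic part: -2*u**3 - u**2*v - 2*v**3.
The quadratic part v**2 - u**2 = (v − u)(v + u) splits into two distinct linear factors, so there are two distinct tangent lines y − -2 = ±(x − -2) — this is a node (ordinary double point).
Classification: node.


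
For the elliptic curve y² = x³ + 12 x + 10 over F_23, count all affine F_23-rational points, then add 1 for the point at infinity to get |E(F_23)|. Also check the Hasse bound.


Affine points = {(1, 0), (3, 2), (3, 21), (7, 0), (10, 7), (10, 16), (11, 1), (11, 22), (14, 1), (14, 22), (15, 0), (18, 3), (18, 20), (19, 6), (19, 17), (20, 4), (20, 19), (21, 1), (21, 22)}; affine count = 19; |E(F_23)| = 20.

Discriminant check: Δ ∝ 4a³ + 27b² = 4·12³ + 27·10² = 4·1728 + 27·100 ≡ 21 (mod 23). Nonzero ⇒ E is nonsingular.
For each x ∈ F_23, compute rhs = x³ + 12·x + 10 mod 23, then count y ∈ F_23 with y² ≡ rhs.
  x = 0: rhs = 10, matching y values: none (0 points).
  x = 1: rhs = 0, matching y values: 0 (1 points).
  x = 2: rhs = 19, matching y values: none (0 points).
  x = 3: rhs = 4, matching y values: 2, 21 (2 points).
  x = 4: rhs = 7, matching y values: none (0 points).
  x = 5: rhs = 11, matching y values: none (0 points).
  x = 6: rhs = 22, matching y values: none (0 points).
  x = 7: rhs = 0, matching y values: 0 (1 points).
  x = 8: rhs = 20, matching y values: none (0 points).
  x = 9: rhs = 19, matching y values: none (0 points).
  x = 10: rhs = 3, matching y values: 7, 16 (2 points).
  x = 11: rhs = 1, matching y values: 1, 22 (2 points).
  x = 12: rhs = 19, matching y values: none (0 points).
  x = 13: rhs = 17, matching y values: none (0 points).
  x = 14: rhs = 1, matching y values: 1, 22 (2 points).
  x = 15: rhs = 0, matching y values: 0 (1 points).
  x = 16: rhs = 20, matching y values: none (0 points).
  x = 17: rhs = 21, matching y values: none (0 points).
  x = 18: rhs = 9, matching y values: 3, 20 (2 points).
  x = 19: rhs = 13, matching y values: 6, 17 (2 points).
  x = 20: rhs = 16, matching y values: 4, 19 (2 points).
  x = 21: rhs = 1, matching y values: 1, 22 (2 points).
  x = 22: rhs = 20, matching y values: none (0 points).
Total affine count: 19.
Full point count |E(F_23)| = 19 + 1 = 20.
Hasse bound: |20 − (23+1)| = |-4| = 4 ≤ 2√23 ≈ 9.5917 ✓.


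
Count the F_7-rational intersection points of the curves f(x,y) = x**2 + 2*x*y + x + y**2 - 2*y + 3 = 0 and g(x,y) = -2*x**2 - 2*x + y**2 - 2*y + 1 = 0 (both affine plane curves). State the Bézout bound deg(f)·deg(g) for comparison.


Common zeros: {(1, 3), (6, 1)}; count = 2; Bézout bound = 4.

deg(f) = 2, deg(g) = 2, so Bézout bound = 4.
Scan x ∈ F_7. For each x, list the y ∈ F_7 with f(x, y) ≡ 0 and those with g(x, y) ≡ 0 (mod 7); the common zeros in that column are the intersection.
  x = 0: f ≡ 0 at y ∈ ∅; g ≡ 0 at y ∈ {1}; common: ∅.
  x = 1: f ≡ 0 at y ∈ {3, 4}; g ≡ 0 at y ∈ {3, 6}; common: {3}.
  x = 2: f ≡ 0 at y ∈ ∅; g ≡ 0 at y ∈ ∅; common: ∅.
  x = 3: f ≡ 0 at y ∈ ∅; g ≡ 0 at y ∈ ∅; common: ∅.
  x = 4: f ≡ 0 at y ∈ {4}; g ≡ 0 at y ∈ ∅; common: ∅.
  x = 5: f ≡ 0 at y ∈ {1, 5}; g ≡ 0 at y ∈ {3, 6}; common: ∅.
  x = 6: f ≡ 0 at y ∈ {1, 3}; g ≡ 0 at y ∈ {1}; common: {1}.
Collecting: common zeros = {(1, 3), (6, 1)}, so the count is 2.
Comparison with the Bézout bound: 2 ≤ 4 = deg(f)·deg(g), as expected for curves with no common component (the affine F_7-count falls short of the bound because intersections may lie at infinity, over extension fields, or carry multiplicity).


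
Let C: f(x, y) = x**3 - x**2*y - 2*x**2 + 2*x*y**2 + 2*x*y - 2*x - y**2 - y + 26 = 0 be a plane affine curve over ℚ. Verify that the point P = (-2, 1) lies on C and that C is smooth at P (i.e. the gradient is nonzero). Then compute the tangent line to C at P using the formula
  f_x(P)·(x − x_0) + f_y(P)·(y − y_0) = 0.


Tangent line at P: 26*x - 19*y + 71 = 0.

Step 1: f(-2, 1) = 0, so P lies on C.
Step 2: partial derivatives
  f_x(x, y) = 3*x**2 - 2*x*y - 4*x + 2*y**2 + 2*y - 2, f_y(x, y) = -x**2 + 4*x*y + 2*x - 2*y - 1.
  f_x(P) = 26, f_y(P) = -19 (gradient nonzero, so P is smooth).
Step 3: tangent line at P: 26·(x − -2) + -19·(y − 1) = 0.
Expanding: 26*x - 19*y + 71 = 0.


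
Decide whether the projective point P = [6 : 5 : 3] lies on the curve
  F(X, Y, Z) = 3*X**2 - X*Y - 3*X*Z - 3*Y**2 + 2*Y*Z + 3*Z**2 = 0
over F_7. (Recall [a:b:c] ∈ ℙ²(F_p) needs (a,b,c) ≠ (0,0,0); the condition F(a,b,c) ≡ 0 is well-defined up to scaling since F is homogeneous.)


F(6,5,3) ≡ 6 (mod 7); P is NOT on the curve.

Evaluate F(6, 5, 3) term-by-term (mod 7).
  3*X**2 ↦ 3·36·1·1 = 108
  -X*Y ↦ -1·6·5·1 = -30
  -3*X*Z ↦ -3·6·1·3 = -54
  -3*Y**2 ↦ -3·1·25·1 = -75
  2*Y*Z ↦ 2·1·5·3 = 30
  3*Z**2 ↦ 3·1·1·9 = 27
Sum: F(6, 5, 3) = (108) + (-30) + (-54) + (-75) + (30) + (27) = 6.
Reducing mod 7: 6 ≡ 6 (mod 7).
Since F(a, b, c) ≡ 6 ≠ 0 (mod 7), P does NOT lie on the curve.


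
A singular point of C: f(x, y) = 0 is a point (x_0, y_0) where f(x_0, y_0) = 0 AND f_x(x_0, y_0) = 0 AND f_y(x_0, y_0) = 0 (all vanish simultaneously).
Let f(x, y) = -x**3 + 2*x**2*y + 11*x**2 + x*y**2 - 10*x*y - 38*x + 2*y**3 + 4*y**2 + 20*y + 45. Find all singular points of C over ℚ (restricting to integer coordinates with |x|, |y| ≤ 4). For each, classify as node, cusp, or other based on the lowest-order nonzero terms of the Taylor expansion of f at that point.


Singular points: {(3, -1)}; classification: cusp.

Compute partial derivatives:
  f_x = -3*x**2 + 4*x*y + 22*x + y**2 - 10*y - 38.
  f_y = 2*x**2 + 2*x*y - 10*x + 6*y**2 + 8*y + 20.
Scan x_0 ∈ {−4, ..., 4}. For each x_0, f_y(x_0, y) is a polynomial in y; find its integer roots y ∈ {−4, ..., 4}, then test f_x and f at those candidates.
  x = -4: f_y(-4, y) = 6*y**2 + 92; no integer root y with |y| ≤ 4.
  x = -3: f_y(-3, y) = 6*y**2 + 2*y + 68; no integer root y with |y| ≤ 4.
  x = -2: f_y(-2, y) = 6*y**2 + 4*y + 48; no integer root y with |y| ≤ 4.
  x = -1: f_y(-1, y) = 6*y**2 + 6*y + 32; no integer root y with |y| ≤ 4.
  x = 0: f_y(0, y) = 6*y**2 + 8*y + 20; no integer root y with |y| ≤ 4.
  x = 1: f_y(1, y) = 6*y**2 + 10*y + 12; no integer root y with |y| ≤ 4.
  x = 2: f_y(2, y) = 6*y**2 + 12*y + 8; no integer root y with |y| ≤ 4.
  x = 3: f_y(3, y) = 6*y**2 + 14*y + 8; vanishes at y ∈ {-1}. (3, -1): f_x = 0, f = 0 — SINGULAR.
  x = 4: f_y(4, y) = 6*y**2 + 16*y + 12; no integer root y with |y| ≤ 4.
Only singular point on the grid: (3, -1).
Classify: substitute x = 3 + u, y = -1 + v and expand: f = -u**3 + 2*u**2*v + u*v**2 + 2*v**3 + v**2.
No constant or linear terms (consistent with a singular point). Quadratic part: v**2. Cubic part: -u**3 + 2*u**2*v + u*v**2 + 2*v**3.
The quadratic part v**2 is a perfect square, so there is a single (double) tangent line v = 0, i.e. y = -1. Restricting the cubic part to that line (v = 0) leaves -u**3 ≠ 0, so f is not divisible by v and the branch is v² ≈ u**3 to lowest order — this is a cusp.
Classification: cusp.


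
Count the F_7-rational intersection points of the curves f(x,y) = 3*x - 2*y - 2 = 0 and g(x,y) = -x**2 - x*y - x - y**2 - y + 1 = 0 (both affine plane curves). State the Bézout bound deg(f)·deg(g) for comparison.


Common zeros: {(5, 3), (6, 1)}; count = 2; Bézout bound = 2.

deg(f) = 1, deg(g) = 2, so Bézout bound = 2.
Scan x ∈ F_7. For each x, list the y ∈ F_7 with f(x, y) ≡ 0 and those with g(x, y) ≡ 0 (mod 7); the common zeros in that column are the intersection.
  x = 0: f ≡ 0 at y ∈ {6}; g ≡ 0 at y ∈ ∅; common: ∅.
  x = 1: f ≡ 0 at y ∈ {4}; g ≡ 0 at y ∈ {6}; common: ∅.
  x = 2: f ≡ 0 at y ∈ {2}; g ≡ 0 at y ∈ ∅; common: ∅.
  x = 3: f ≡ 0 at y ∈ {0}; g ≡ 0 at y ∈ {5}; common: ∅.
  x = 4: f ≡ 0 at y ∈ {5}; g ≡ 0 at y ∈ ∅; common: ∅.
  x = 5: f ≡ 0 at y ∈ {3}; g ≡ 0 at y ∈ {3, 5}; common: {3}.
  x = 6: f ≡ 0 at y ∈ {1}; g ≡ 0 at y ∈ {1, 6}; common: {1}.
Collecting: common zeros = {(5, 3), (6, 1)}, so the count is 2.
Comparison with the Bézout bound: 2 ≤ 2 = deg(f)·deg(g), as expected for curves with no common component (the bound is attained).


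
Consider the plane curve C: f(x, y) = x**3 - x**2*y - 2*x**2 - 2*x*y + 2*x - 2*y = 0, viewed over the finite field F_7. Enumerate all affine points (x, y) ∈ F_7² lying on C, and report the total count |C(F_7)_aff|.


Affine F_7-points: {(0, 0), (1, 3), (2, 6), (3, 5), (4, 1), (5, 4), (6, 2)}; count = 7.

For each of the 49 pairs (x, y) ∈ F_7², evaluate f(x, y) mod 7. Record the zeros.
  x = 0: [0↦0, 1↦5, 2↦3, 3↦1, 4↦6, 5↦4, 6↦2]  zeros at y ∈ {0}
  x = 1: [0↦1, 1↦3, 2↦5, 3↦0, 4↦2, 5↦4, 6↦6]  zeros at y ∈ {3}
  x = 2: [0↦4, 1↦1, 2↦5, 3↦2, 4↦6, 5↦3, 6↦0]  zeros at y ∈ {6}
  x = 3: [0↦1, 1↦5, 2↦2, 3↦6, 4↦3, 5↦0, 6↦4]  zeros at y ∈ {5}
  x = 4: [0↦5, 1↦0, 2↦2, 3↦4, 4↦6, 5↦1, 6↦3]  zeros at y ∈ {1}
  x = 5: [0↦1, 1↦6, 2↦4, 3↦2, 4↦0, 5↦5, 6↦3]  zeros at y ∈ {4}
  x = 6: [0↦2, 1↦1, 2↦0, 3↦6, 4↦5, 5↦4, 6↦3]  zeros at y ∈ {2}
Collecting zeros: affine points = {(0, 0), (1, 3), (2, 6), (3, 5), (4, 1), (5, 4), (6, 2)}.
Total count |C(F_7)_aff| = 7.
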